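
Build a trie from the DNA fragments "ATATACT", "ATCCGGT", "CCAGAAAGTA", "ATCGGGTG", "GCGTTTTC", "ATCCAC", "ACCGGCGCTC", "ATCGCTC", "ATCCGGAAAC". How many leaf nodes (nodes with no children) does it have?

A leaf is a node with no children — equivalently, the end of a word that is not a proper prefix of any other stored word.
Those words: "ACCGGCGCTC", "ATATACT", "ATCCAC", "ATCCGGAAAC", "ATCCGGT", "ATCGCTC", "ATCGGGTG", "CCAGAAAGTA", "GCGTTTTC"
Leaf count: 9

9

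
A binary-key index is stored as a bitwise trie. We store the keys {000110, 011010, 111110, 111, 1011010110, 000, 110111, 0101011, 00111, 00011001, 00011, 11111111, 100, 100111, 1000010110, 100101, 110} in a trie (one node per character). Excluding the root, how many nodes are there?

Insert word by word; a character creates a node only if that edge doesn't already exist:
  "000110" → 6 new (0, 0, 0, 1, 1, 0)
  "011010" → prefix "0" already present; 5 new (1, 1, 0, 1, 0)
  "111110" → 6 new (1, 1, 1, 1, 1, 0)
  "111" → prefix "111" already present; 0 new (none)
  "1011010110" → prefix "1" already present; 9 new (0, 1, 1, 0, 1, 0, 1, 1, 0)
  "000" → prefix "000" already present; 0 new (none)
  "110111" → prefix "11" already present; 4 new (0, 1, 1, 1)
  "0101011" → prefix "01" already present; 5 new (0, 1, 0, 1, 1)
  "00111" → prefix "00" already present; 3 new (1, 1, 1)
  "00011001" → prefix "000110" already present; 2 new (0, 1)
  "00011" → prefix "00011" already present; 0 new (none)
  "11111111" → prefix "11111" already present; 3 new (1, 1, 1)
  "100" → prefix "10" already present; 1 new (0)
  "100111" → prefix "100" already present; 3 new (1, 1, 1)
  "1000010110" → prefix "100" already present; 7 new (0, 0, 1, 0, 1, 1, 0)
  "100101" → prefix "1001" already present; 2 new (0, 1)
  "110" → prefix "110" already present; 0 new (none)
Total nodes = 6 + 5 + 6 + 0 + 9 + 0 + 4 + 5 + 3 + 2 + 0 + 3 + 1 + 3 + 7 + 2 + 0 = 56

56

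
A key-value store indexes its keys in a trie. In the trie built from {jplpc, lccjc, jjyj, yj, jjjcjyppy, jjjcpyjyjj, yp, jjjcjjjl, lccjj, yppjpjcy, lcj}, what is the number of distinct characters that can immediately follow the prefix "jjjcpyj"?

1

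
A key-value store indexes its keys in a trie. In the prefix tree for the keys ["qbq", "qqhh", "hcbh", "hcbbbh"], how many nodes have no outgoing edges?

4

A leaf is a node with no children — equivalently, the end of a word that is not a proper prefix of any other stored word.
Those words: "hcbbbh", "hcbh", "qbq", "qqhh"
Leaf count: 4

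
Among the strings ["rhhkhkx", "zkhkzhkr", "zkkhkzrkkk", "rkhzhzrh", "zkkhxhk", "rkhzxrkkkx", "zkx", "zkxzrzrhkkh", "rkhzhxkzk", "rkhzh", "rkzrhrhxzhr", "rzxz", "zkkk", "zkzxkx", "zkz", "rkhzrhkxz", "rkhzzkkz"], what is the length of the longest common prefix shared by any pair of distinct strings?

5

Look for the deepest trie node that still has at least two words in its subtree.
"rkhzh" and "rkhzhxkzk" agree on "rkhzh" (5 characters) before diverging; nothing deeper is shared.
Longest shared-prefix length: 5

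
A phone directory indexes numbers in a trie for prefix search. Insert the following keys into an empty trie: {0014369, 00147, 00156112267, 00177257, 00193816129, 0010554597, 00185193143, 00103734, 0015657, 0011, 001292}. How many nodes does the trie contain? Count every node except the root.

54

For each word, the new-node count is its length minus the longest prefix already in the trie:
  "0014369" → 7 new (0, 0, 1, 4, 3, 6, 9)
  "00147" → prefix "0014" already present; 1 new (7)
  "00156112267" → prefix "001" already present; 8 new (5, 6, 1, 1, 2, 2, 6, 7)
  "00177257" → prefix "001" already present; 5 new (7, 7, 2, 5, 7)
  "00193816129" → prefix "001" already present; 8 new (9, 3, 8, 1, 6, 1, 2, 9)
  "0010554597" → prefix "001" already present; 7 new (0, 5, 5, 4, 5, 9, 7)
  "00185193143" → prefix "001" already present; 8 new (8, 5, 1, 9, 3, 1, 4, 3)
  "00103734" → prefix "0010" already present; 4 new (3, 7, 3, 4)
  "0015657" → prefix "00156" already present; 2 new (5, 7)
  "0011" → prefix "001" already present; 1 new (1)
  "001292" → prefix "001" already present; 3 new (2, 9, 2)
Total nodes = 7 + 1 + 8 + 5 + 8 + 7 + 8 + 4 + 2 + 1 + 3 = 54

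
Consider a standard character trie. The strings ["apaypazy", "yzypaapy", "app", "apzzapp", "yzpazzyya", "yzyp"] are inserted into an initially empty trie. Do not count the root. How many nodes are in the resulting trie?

Insert word by word; a character creates a node only if that edge doesn't already exist:
  "apaypazy" → 8 new (a, p, a, y, p, a, z, y)
  "yzypaapy" → 8 new (y, z, y, p, a, a, p, y)
  "app" → prefix "ap" already present; 1 new (p)
  "apzzapp" → prefix "ap" already present; 5 new (z, z, a, p, p)
  "yzpazzyya" → prefix "yz" already present; 7 new (p, a, z, z, y, y, a)
  "yzyp" → prefix "yzyp" already present; 0 new (none)
Total nodes = 8 + 8 + 1 + 5 + 7 + 0 = 29

29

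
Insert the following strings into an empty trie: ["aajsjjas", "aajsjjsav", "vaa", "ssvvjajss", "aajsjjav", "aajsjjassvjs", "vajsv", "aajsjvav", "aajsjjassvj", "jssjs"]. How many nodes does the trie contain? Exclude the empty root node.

Insert word by word; a character creates a node only if that edge doesn't already exist:
  "aajsjjas" → 8 new (a, a, j, s, j, j, a, s)
  "aajsjjsav" → prefix "aajsjj" already present; 3 new (s, a, v)
  "vaa" → 3 new (v, a, a)
  "ssvvjajss" → 9 new (s, s, v, v, j, a, j, s, s)
  "aajsjjav" → prefix "aajsjja" already present; 1 new (v)
  "aajsjjassvjs" → prefix "aajsjjas" already present; 4 new (s, v, j, s)
  "vajsv" → prefix "va" already present; 3 new (j, s, v)
  "aajsjvav" → prefix "aajsj" already present; 3 new (v, a, v)
  "aajsjjassvj" → prefix "aajsjjassvj" already present; 0 new (none)
  "jssjs" → 5 new (j, s, s, j, s)
Total nodes = 8 + 3 + 3 + 9 + 1 + 4 + 3 + 3 + 0 + 5 = 39

39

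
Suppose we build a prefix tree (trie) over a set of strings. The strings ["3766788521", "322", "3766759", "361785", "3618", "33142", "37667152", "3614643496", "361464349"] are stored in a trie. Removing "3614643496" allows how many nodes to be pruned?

1

After clearing the end-marker at "3614643496", prune upward until reaching a node still needed by another word.
The suffix "6" (1 node) is used only by "3614643496"; "361464349" is itself a stored word, so pruning stops there.
Nodes removed: 1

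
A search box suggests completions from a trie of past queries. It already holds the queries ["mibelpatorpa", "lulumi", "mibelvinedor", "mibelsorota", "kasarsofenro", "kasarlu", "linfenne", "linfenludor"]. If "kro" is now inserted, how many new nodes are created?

The longest prefix of "kro" already in the trie is "k" (length 1).
Each of the 2 remaining characters creates one node.

2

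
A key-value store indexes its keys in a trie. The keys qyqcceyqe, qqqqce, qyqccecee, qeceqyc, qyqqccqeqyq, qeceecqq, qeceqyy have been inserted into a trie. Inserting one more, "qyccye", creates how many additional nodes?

Walking "qyccye" from the root, the first 2 characters ("qy") follow existing edges; "c" is the first miss.
New nodes needed: |"qyccye"| − 2 = 6 − 2 = 4.

4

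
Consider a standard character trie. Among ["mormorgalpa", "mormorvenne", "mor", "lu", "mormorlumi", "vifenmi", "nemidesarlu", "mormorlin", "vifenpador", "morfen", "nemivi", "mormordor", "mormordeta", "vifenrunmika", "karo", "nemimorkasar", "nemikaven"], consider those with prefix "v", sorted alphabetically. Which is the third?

vifenrunmika

DFS of the "v" subtree visits, in order: "vifenmi", "vifenpador", "vifenrunmika"
The 3rd is vifenrunmika.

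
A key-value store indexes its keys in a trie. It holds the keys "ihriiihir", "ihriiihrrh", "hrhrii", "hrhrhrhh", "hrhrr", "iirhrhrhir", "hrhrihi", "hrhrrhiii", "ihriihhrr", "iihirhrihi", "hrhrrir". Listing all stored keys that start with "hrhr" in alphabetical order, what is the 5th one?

DFS of the "hrhr" subtree visits, in order: "hrhrhrhh", "hrhrihi", "hrhrii", "hrhrr", "hrhrrhiii", "hrhrrir"
The 5th is hrhrrhiii.

hrhrrhiii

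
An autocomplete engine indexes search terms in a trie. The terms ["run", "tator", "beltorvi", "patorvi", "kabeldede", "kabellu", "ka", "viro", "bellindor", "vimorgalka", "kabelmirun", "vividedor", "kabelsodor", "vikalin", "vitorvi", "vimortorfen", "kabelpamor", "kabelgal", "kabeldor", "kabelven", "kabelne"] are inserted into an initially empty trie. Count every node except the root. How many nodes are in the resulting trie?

Count nodes per top-level branch (shared prefixes stored once):
  'b'-branch (bellindor, beltorvi): 14 nodes
  'k'-branch (ka, kabeldede, kabeldor, kabelgal, kabellu, kabelmirun, kabelne, kabelpamor, kabelsodor, kabelven): 36 nodes
  'p'-branch (patorvi): 7 nodes
  'r'-branch (run): 3 nodes
  't'-branch (tator): 5 nodes
  'v'-branch (vikalin, vimorgalka, vimortorfen, viro, vitorvi, vividedor): 35 nodes
Sum: 100

100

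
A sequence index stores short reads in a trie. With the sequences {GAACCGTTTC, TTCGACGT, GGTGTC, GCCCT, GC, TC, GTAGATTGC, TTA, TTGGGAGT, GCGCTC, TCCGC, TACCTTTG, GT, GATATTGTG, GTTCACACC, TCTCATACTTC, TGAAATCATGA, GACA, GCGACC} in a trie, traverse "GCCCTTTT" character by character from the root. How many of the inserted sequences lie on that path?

Walk "GCCCTTTT" from the root; an end-of-word marker is hit whenever a stored word is a prefix of "GCCCTTTT".
Prefixes of the query that are stored words: "GC", "GCCCT"
Count: 2

2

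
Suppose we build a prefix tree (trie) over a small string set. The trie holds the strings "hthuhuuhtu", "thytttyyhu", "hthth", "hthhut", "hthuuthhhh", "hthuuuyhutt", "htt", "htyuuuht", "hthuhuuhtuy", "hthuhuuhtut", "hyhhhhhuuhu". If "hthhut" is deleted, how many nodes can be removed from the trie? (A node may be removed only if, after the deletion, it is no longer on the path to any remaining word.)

3

After clearing the end-marker at "hthhut", prune upward until reaching a node still needed by another word.
The suffix "hut" (3 nodes) is used only by "hthhut"; the node for "hth" still has the child "u", so pruning stops there.
Nodes removed: 3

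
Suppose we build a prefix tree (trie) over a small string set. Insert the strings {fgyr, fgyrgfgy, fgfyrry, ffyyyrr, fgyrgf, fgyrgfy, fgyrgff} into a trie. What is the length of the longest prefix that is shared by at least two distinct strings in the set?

Equivalently: take the maximum, over all pairs, of their longest common prefix length.
e.g. "fgyrgf" and "fgyrgff" share the prefix "fgyrgf" of length 6; no pair shares a longer one.
Longest shared-prefix length: 6

6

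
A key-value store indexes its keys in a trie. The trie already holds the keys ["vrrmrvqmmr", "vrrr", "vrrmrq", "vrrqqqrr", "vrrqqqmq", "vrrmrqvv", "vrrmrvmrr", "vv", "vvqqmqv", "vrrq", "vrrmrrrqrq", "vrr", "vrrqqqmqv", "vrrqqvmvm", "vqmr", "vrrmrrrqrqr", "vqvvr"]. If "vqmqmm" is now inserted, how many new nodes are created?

The longest prefix of "vqmqmm" already in the trie is "vqm" (length 3).
So 6 − 3 = 3 new nodes.

3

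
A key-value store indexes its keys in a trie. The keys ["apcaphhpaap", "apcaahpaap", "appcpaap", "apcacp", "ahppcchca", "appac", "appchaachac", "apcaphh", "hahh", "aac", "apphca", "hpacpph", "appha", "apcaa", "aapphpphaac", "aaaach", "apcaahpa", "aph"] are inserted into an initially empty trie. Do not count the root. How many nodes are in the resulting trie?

72

Trace insertions, counting only characters that open a new branch:
  "apcaphhpaap" → 11 new (a, p, c, a, p, h, h, p, a, a, p)
  "apcaahpaap" → prefix "apca" already present; 6 new (a, h, p, a, a, p)
  "appcpaap" → prefix "ap" already present; 6 new (p, c, p, a, a, p)
  "apcacp" → prefix "apca" already present; 2 new (c, p)
  "ahppcchca" → prefix "a" already present; 8 new (h, p, p, c, c, h, c, a)
  "appac" → prefix "app" already present; 2 new (a, c)
  "appchaachac" → prefix "appc" already present; 7 new (h, a, a, c, h, a, c)
  "apcaphh" → prefix "apcaphh" already present; 0 new (none)
  "hahh" → 4 new (h, a, h, h)
  "aac" → prefix "a" already present; 2 new (a, c)
  "apphca" → prefix "app" already present; 3 new (h, c, a)
  "hpacpph" → prefix "h" already present; 6 new (p, a, c, p, p, h)
  "appha" → prefix "apph" already present; 1 new (a)
  "apcaa" → prefix "apcaa" already present; 0 new (none)
  "aapphpphaac" → prefix "aa" already present; 9 new (p, p, h, p, p, h, a, a, c)
  "aaaach" → prefix "aa" already present; 4 new (a, a, c, h)
  "apcaahpa" → prefix "apcaahpa" already present; 0 new (none)
  "aph" → prefix "ap" already present; 1 new (h)
Total nodes = 11 + 6 + 6 + 2 + 8 + 2 + 7 + 0 + 4 + 2 + 3 + 6 + 1 + 0 + 9 + 4 + 0 + 1 = 72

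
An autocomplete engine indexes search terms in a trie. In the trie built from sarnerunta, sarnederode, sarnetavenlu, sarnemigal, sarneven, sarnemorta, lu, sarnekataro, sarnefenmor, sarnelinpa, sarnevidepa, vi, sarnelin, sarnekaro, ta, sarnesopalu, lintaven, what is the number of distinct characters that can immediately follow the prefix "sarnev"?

2

Walk "sarnev" from the root, arriving at one node.
Distinct next characters after "sarnev": e, i.
That node has 2 child edges.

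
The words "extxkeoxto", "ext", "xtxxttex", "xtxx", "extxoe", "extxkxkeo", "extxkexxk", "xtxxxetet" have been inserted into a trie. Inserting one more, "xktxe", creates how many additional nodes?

4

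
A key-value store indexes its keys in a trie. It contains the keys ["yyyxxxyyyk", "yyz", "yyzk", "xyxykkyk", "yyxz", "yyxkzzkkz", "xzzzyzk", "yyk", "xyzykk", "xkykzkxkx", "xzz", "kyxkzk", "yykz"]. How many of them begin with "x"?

Filter for entries beginning with "x":
Words under "x": xkykzkxkx, xyxykkyk, xyzykk, xzz, xzzzyzk
Count: 5

5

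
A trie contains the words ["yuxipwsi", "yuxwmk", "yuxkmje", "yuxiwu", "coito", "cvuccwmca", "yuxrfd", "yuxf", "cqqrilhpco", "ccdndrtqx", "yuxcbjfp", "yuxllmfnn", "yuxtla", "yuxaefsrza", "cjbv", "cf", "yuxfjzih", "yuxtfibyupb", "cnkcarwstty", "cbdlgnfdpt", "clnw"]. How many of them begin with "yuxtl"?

Filter for entries beginning with "yuxtl":
Matches: "yuxtla"
Count: 1

1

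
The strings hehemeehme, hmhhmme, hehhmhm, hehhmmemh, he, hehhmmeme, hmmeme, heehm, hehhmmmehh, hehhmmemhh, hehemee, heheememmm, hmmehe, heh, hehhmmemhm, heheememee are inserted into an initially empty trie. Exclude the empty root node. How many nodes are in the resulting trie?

48

For each word, the new-node count is its length minus the longest prefix already in the trie:
  "hehemeehme" → 10 new (h, e, h, e, m, e, e, h, m, e)
  "hmhhmme" → prefix "h" already present; 6 new (m, h, h, m, m, e)
  "hehhmhm" → prefix "heh" already present; 4 new (h, m, h, m)
  "hehhmmemh" → prefix "hehhm" already present; 4 new (m, e, m, h)
  "he" → prefix "he" already present; 0 new (none)
  "hehhmmeme" → prefix "hehhmmem" already present; 1 new (e)
  "hmmeme" → prefix "hm" already present; 4 new (m, e, m, e)
  "heehm" → prefix "he" already present; 3 new (e, h, m)
  "hehhmmmehh" → prefix "hehhmm" already present; 4 new (m, e, h, h)
  "hehhmmemhh" → prefix "hehhmmemh" already present; 1 new (h)
  "hehemee" → prefix "hehemee" already present; 0 new (none)
  "heheememmm" → prefix "hehe" already present; 6 new (e, m, e, m, m, m)
  "hmmehe" → prefix "hmme" already present; 2 new (h, e)
  "heh" → prefix "heh" already present; 0 new (none)
  "hehhmmemhm" → prefix "hehhmmemh" already present; 1 new (m)
  "heheememee" → prefix "heheemem" already present; 2 new (e, e)
Total nodes = 10 + 6 + 4 + 4 + 0 + 1 + 4 + 3 + 4 + 1 + 0 + 6 + 2 + 0 + 1 + 2 = 48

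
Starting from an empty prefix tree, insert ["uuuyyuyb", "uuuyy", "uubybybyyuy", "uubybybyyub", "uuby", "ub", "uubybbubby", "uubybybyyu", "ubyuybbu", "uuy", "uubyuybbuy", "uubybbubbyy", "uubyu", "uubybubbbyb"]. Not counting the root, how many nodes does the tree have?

44

Trace insertions, counting only characters that open a new branch:
  "uuuyyuyb" → 8 new (u, u, u, y, y, u, y, b)
  "uuuyy" → prefix "uuuyy" already present; 0 new (none)
  "uubybybyyuy" → prefix "uu" already present; 9 new (b, y, b, y, b, y, y, u, y)
  "uubybybyyub" → prefix "uubybybyyu" already present; 1 new (b)
  "uuby" → prefix "uuby" already present; 0 new (none)
  "ub" → prefix "u" already present; 1 new (b)
  "uubybbubby" → prefix "uubyb" already present; 5 new (b, u, b, b, y)
  "uubybybyyu" → prefix "uubybybyyu" already present; 0 new (none)
  "ubyuybbu" → prefix "ub" already present; 6 new (y, u, y, b, b, u)
  "uuy" → prefix "uu" already present; 1 new (y)
  "uubyuybbuy" → prefix "uuby" already present; 6 new (u, y, b, b, u, y)
  "uubybbubbyy" → prefix "uubybbubby" already present; 1 new (y)
  "uubyu" → prefix "uubyu" already present; 0 new (none)
  "uubybubbbyb" → prefix "uubyb" already present; 6 new (u, b, b, b, y, b)
Total nodes = 8 + 0 + 9 + 1 + 0 + 1 + 5 + 0 + 6 + 1 + 6 + 1 + 0 + 6 = 44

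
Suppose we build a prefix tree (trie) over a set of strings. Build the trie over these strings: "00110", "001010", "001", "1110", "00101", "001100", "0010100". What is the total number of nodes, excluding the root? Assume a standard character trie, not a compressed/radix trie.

For each word, the new-node count is its length minus the longest prefix already in the trie:
  "00110" → 5 new (0, 0, 1, 1, 0)
  "001010" → prefix "001" already present; 3 new (0, 1, 0)
  "001" → prefix "001" already present; 0 new (none)
  "1110" → 4 new (1, 1, 1, 0)
  "00101" → prefix "00101" already present; 0 new (none)
  "001100" → prefix "00110" already present; 1 new (0)
  "0010100" → prefix "001010" already present; 1 new (0)
Total nodes = 5 + 3 + 0 + 4 + 0 + 1 + 1 = 14

14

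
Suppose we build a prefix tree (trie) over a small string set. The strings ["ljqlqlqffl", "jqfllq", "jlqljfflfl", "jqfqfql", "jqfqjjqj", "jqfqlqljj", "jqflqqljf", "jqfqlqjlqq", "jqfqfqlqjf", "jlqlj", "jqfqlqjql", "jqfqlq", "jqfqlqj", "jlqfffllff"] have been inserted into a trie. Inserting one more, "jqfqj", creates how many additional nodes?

0

Every character of "jqfqj" already lies on an existing path (it is a prefix of some stored word).
No new nodes are needed: 0.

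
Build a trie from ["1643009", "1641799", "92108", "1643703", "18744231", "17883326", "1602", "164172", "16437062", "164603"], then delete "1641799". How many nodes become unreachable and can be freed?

2

A node on "1641799"'s path can go only if nothing else ends at it or branches off below it.
The suffix "99" (2 nodes) is used only by "1641799"; the node for "16417" still has the child "2", so pruning stops there.
Nodes removed: 2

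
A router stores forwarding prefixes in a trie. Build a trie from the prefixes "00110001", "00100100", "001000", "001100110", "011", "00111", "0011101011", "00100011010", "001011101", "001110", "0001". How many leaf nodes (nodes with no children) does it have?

8

A leaf is a node with no children — equivalently, the end of a word that is not a proper prefix of any other stored word.
Those words: "0001", "00100011010", "00100100", "001011101", "00110001", "001100110", "0011101011", "011"
Leaf count: 8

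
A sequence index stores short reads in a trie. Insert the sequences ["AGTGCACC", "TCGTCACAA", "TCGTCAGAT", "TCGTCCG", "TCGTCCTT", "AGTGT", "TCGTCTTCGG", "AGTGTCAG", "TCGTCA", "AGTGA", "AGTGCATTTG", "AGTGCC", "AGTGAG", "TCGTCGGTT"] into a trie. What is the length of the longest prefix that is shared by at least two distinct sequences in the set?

Equivalently: take the maximum, over all pairs, of their longest common prefix length.
e.g. "AGTGCACC" and "AGTGCATTTG" share the prefix "AGTGCA" of length 6; no pair shares a longer one.
Longest shared-prefix length: 6

6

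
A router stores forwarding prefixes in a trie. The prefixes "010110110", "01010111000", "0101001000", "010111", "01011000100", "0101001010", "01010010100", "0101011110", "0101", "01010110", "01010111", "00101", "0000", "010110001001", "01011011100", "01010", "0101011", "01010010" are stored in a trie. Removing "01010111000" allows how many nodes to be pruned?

3

Walk "01010111000" from the leaf back toward the root, removing each node that no remaining word uses.
The suffix "000" (3 nodes) is used only by "01010111000"; the node for "01010111" still has the child "1", so pruning stops there.
Nodes removed: 3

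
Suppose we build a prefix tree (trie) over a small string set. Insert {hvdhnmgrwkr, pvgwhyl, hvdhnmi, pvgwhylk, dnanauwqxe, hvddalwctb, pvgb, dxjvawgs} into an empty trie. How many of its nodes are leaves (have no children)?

Leaves are exactly the stored words that no other stored word extends.
Those words: "dnanauwqxe", "dxjvawgs", "hvddalwctb", "hvdhnmgrwkr", "hvdhnmi", "pvgb", "pvgwhylk"
Leaf count: 7

7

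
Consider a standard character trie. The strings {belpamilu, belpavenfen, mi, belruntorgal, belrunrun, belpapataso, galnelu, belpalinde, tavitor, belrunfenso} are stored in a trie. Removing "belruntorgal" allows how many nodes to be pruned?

A node on "belruntorgal"'s path can go only if nothing else ends at it or branches off below it.
The suffix "torgal" (6 nodes) is used only by "belruntorgal"; the node for "belrun" still has the child "r", so pruning stops there.
Nodes removed: 6

6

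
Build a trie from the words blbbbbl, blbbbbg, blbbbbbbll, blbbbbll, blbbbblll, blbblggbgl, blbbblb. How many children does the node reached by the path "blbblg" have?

1

Walk "blbblg" from the root, arriving at one node.
Characters that immediately follow "blbblg" among the stored strings: {g}.
That node has 1 child edge.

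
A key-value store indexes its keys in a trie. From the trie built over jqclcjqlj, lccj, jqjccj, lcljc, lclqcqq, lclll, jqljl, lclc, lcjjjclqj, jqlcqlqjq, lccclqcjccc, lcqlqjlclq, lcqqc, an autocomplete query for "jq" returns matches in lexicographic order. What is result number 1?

jqclcjqlj

DFS of the "jq" subtree visits, in order: "jqclcjqlj", "jqjccj", "jqlcqlqjq", "jqljl"
The 1st is jqclcjqlj.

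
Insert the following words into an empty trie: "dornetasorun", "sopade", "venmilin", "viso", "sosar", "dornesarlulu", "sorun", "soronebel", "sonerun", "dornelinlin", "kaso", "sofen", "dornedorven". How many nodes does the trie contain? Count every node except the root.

Trace insertions, counting only characters that open a new branch:
  "dornetasorun" → 12 new (d, o, r, n, e, t, a, s, o, r, u, n)
  "sopade" → 6 new (s, o, p, a, d, e)
  "venmilin" → 8 new (v, e, n, m, i, l, i, n)
  "viso" → prefix "v" already present; 3 new (i, s, o)
  "sosar" → prefix "so" already present; 3 new (s, a, r)
  "dornesarlulu" → prefix "dorne" already present; 7 new (s, a, r, l, u, l, u)
  "sorun" → prefix "so" already present; 3 new (r, u, n)
  "soronebel" → prefix "sor" already present; 6 new (o, n, e, b, e, l)
  "sonerun" → prefix "so" already present; 5 new (n, e, r, u, n)
  "dornelinlin" → prefix "dorne" already present; 6 new (l, i, n, l, i, n)
  "kaso" → 4 new (k, a, s, o)
  "sofen" → prefix "so" already present; 3 new (f, e, n)
  "dornedorven" → prefix "dorne" already present; 6 new (d, o, r, v, e, n)
Total nodes = 12 + 6 + 8 + 3 + 3 + 7 + 3 + 6 + 5 + 6 + 4 + 3 + 6 = 72

72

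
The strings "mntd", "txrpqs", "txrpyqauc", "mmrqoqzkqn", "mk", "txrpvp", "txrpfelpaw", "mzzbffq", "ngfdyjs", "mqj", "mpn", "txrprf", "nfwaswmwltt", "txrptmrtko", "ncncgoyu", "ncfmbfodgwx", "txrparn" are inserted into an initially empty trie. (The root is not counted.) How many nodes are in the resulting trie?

87

For each word, the new-node count is its length minus the longest prefix already in the trie:
  "mntd" → 4 new (m, n, t, d)
  "txrpqs" → 6 new (t, x, r, p, q, s)
  "txrpyqauc" → prefix "txrp" already present; 5 new (y, q, a, u, c)
  "mmrqoqzkqn" → prefix "m" already present; 9 new (m, r, q, o, q, z, k, q, n)
  "mk" → prefix "m" already present; 1 new (k)
  "txrpvp" → prefix "txrp" already present; 2 new (v, p)
  "txrpfelpaw" → prefix "txrp" already present; 6 new (f, e, l, p, a, w)
  "mzzbffq" → prefix "m" already present; 6 new (z, z, b, f, f, q)
  "ngfdyjs" → 7 new (n, g, f, d, y, j, s)
  "mqj" → prefix "m" already present; 2 new (q, j)
  "mpn" → prefix "m" already present; 2 new (p, n)
  "txrprf" → prefix "txrp" already present; 2 new (r, f)
  "nfwaswmwltt" → prefix "n" already present; 10 new (f, w, a, s, w, m, w, l, t, t)
  "txrptmrtko" → prefix "txrp" already present; 6 new (t, m, r, t, k, o)
  "ncncgoyu" → prefix "n" already present; 7 new (c, n, c, g, o, y, u)
  "ncfmbfodgwx" → prefix "nc" already present; 9 new (f, m, b, f, o, d, g, w, x)
  "txrparn" → prefix "txrp" already present; 3 new (a, r, n)
Total nodes = 4 + 6 + 5 + 9 + 1 + 2 + 6 + 6 + 7 + 2 + 2 + 2 + 10 + 6 + 7 + 9 + 3 = 87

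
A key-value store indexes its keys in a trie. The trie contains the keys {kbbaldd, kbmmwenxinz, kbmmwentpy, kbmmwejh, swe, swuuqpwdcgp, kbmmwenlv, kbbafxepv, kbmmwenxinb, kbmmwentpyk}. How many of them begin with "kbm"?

6

Walk to "kbm"; the words in its subtree are exactly those with that prefix.
Matches: "kbmmwejh", "kbmmwenlv", "kbmmwentpy", "kbmmwentpyk", "kbmmwenxinb", "kbmmwenxinz"
Count: 6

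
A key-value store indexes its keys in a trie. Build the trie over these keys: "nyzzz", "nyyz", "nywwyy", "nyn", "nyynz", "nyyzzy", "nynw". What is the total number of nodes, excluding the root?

Insert word by word; a character creates a node only if that edge doesn't already exist:
  "nyzzz" → 5 new (n, y, z, z, z)
  "nyyz" → prefix "ny" already present; 2 new (y, z)
  "nywwyy" → prefix "ny" already present; 4 new (w, w, y, y)
  "nyn" → prefix "ny" already present; 1 new (n)
  "nyynz" → prefix "nyy" already present; 2 new (n, z)
  "nyyzzy" → prefix "nyyz" already present; 2 new (z, y)
  "nynw" → prefix "nyn" already present; 1 new (w)
Total nodes = 5 + 2 + 4 + 1 + 2 + 2 + 1 = 17

17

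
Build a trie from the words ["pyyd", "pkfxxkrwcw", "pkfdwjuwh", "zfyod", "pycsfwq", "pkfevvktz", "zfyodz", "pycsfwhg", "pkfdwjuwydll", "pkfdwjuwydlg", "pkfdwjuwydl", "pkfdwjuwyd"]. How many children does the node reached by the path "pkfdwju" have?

1

Follow the path "pkfdwju" to its node, then look at its outgoing edges.
Distinct next characters after "pkfdwju": w.
That node has 1 child edge.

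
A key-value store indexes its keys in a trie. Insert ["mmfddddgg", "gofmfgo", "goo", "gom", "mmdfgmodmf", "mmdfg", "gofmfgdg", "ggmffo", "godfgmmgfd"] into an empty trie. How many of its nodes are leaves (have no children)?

Leaves are exactly the stored words that no other stored word extends.
Those words: "ggmffo", "godfgmmgfd", "gofmfgdg", "gofmfgo", "gom", "goo", "mmdfgmodmf", "mmfddddgg"
Leaf count: 8

8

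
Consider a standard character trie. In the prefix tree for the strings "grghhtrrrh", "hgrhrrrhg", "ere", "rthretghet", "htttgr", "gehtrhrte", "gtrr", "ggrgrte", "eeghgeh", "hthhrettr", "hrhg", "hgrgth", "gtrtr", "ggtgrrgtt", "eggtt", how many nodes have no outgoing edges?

A leaf is a node with no children — equivalently, the end of a word that is not a proper prefix of any other stored word.
Those words: "eeghgeh", "eggtt", "ere", "gehtrhrte", "ggrgrte", "ggtgrrgtt", "grghhtrrrh", "gtrr", "gtrtr", "hgrgth", "hgrhrrrhg", "hrhg", "hthhrettr", "htttgr", "rthretghet"
Leaf count: 15

15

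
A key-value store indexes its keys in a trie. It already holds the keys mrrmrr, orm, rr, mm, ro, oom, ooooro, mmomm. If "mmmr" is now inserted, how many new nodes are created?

Walking "mmmr" from the root, the first 2 characters ("mm") follow existing edges; "m" is the first miss.
Each of the 2 remaining characters creates one node.

2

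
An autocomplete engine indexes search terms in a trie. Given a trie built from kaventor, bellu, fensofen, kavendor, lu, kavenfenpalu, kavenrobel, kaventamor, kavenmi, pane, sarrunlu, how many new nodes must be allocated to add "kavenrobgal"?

Walking "kavenrobgal" from the root, the first 8 characters ("kavenrob") follow existing edges; "g" is the first miss.
So 11 − 8 = 3 new nodes.

3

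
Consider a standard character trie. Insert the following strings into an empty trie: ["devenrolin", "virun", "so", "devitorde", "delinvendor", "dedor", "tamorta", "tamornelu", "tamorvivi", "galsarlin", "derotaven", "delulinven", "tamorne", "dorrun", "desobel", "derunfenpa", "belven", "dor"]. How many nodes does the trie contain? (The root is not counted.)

96

For each word, the new-node count is its length minus the longest prefix already in the trie:
  "devenrolin" → 10 new (d, e, v, e, n, r, o, l, i, n)
  "virun" → 5 new (v, i, r, u, n)
  "so" → 2 new (s, o)
  "devitorde" → prefix "dev" already present; 6 new (i, t, o, r, d, e)
  "delinvendor" → prefix "de" already present; 9 new (l, i, n, v, e, n, d, o, r)
  "dedor" → prefix "de" already present; 3 new (d, o, r)
  "tamorta" → 7 new (t, a, m, o, r, t, a)
  "tamornelu" → prefix "tamor" already present; 4 new (n, e, l, u)
  "tamorvivi" → prefix "tamor" already present; 4 new (v, i, v, i)
  "galsarlin" → 9 new (g, a, l, s, a, r, l, i, n)
  "derotaven" → prefix "de" already present; 7 new (r, o, t, a, v, e, n)
  "delulinven" → prefix "del" already present; 7 new (u, l, i, n, v, e, n)
  "tamorne" → prefix "tamorne" already present; 0 new (none)
  "dorrun" → prefix "d" already present; 5 new (o, r, r, u, n)
  "desobel" → prefix "de" already present; 5 new (s, o, b, e, l)
  "derunfenpa" → prefix "der" already present; 7 new (u, n, f, e, n, p, a)
  "belven" → 6 new (b, e, l, v, e, n)
  "dor" → prefix "dor" already present; 0 new (none)
Total nodes = 10 + 5 + 2 + 6 + 9 + 3 + 7 + 4 + 4 + 9 + 7 + 7 + 0 + 5 + 5 + 7 + 6 + 0 = 96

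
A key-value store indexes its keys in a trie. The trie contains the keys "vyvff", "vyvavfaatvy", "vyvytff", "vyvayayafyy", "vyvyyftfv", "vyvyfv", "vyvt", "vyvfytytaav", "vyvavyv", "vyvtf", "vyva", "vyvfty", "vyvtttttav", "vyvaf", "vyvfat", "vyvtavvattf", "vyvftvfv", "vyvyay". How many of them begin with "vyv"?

18

Walk to "vyv"; the words in its subtree are exactly those with that prefix.
Words under "vyv": vyva, vyvaf, vyvavfaatvy, vyvavyv, vyvayayafyy, vyvfat, vyvff, vyvftvfv, vyvfty, vyvfytytaav, vyvt, vyvtavvattf, vyvtf, vyvtttttav, vyvyay, vyvyfv, vyvytff, vyvyyftfv
Count: 18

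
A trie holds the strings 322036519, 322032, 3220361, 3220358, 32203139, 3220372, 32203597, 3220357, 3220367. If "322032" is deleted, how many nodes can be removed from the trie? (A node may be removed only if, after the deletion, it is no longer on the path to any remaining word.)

After clearing the end-marker at "322032", prune upward until reaching a node still needed by another word.
The suffix "2" (1 node) is used only by "322032"; the node for "32203" still has the child "6", so pruning stops there.
Nodes removed: 1

1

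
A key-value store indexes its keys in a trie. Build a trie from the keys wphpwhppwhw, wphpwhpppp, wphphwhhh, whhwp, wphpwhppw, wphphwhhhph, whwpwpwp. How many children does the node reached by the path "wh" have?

The children of the "wh" node are the distinct next characters among strings starting with "wh".
Distinct next characters after "wh": h, w.
That node has 2 child edges.

2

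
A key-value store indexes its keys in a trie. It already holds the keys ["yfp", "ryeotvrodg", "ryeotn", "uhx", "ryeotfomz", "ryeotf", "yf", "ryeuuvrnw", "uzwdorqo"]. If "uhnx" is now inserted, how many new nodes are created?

2

"uh" is already a path in the trie; the remaining "nx" must be added.
So 4 − 2 = 2 new nodes.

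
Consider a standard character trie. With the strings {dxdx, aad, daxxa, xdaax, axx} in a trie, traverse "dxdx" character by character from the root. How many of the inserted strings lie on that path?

Traverse "dxdx" character by character; count nodes along the way that are marked as word ends.
Prefixes of the query that are stored words: "dxdx"
Count: 1

1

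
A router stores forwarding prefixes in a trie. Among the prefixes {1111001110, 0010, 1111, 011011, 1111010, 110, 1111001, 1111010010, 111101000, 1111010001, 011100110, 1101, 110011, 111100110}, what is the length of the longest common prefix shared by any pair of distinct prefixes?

9

Look for the deepest trie node that still has at least two words in its subtree.
e.g. "111101000" and "1111010001" share the prefix "111101000" of length 9; no pair shares a longer one.
Longest shared-prefix length: 9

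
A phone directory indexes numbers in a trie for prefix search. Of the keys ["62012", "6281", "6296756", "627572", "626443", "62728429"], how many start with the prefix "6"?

Traverse to the node for "6", then collect every word in that subtree.
Words under "6": 62012, 626443, 62728429, 627572, 6281, 6296756
Count: 6

6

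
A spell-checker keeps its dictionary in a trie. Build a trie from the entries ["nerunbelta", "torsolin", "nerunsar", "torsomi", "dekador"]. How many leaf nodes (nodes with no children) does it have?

5

Leaves are exactly the stored words that no other stored word extends.
Those words: "dekador", "nerunbelta", "nerunsar", "torsolin", "torsomi"
Leaf count: 5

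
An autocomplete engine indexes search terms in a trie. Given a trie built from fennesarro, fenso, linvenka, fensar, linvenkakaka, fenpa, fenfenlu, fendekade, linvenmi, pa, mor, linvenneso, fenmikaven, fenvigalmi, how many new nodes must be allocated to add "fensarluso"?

4

The longest prefix of "fensarluso" already in the trie is "fensar" (length 6).
Each of the 4 remaining characters creates one node.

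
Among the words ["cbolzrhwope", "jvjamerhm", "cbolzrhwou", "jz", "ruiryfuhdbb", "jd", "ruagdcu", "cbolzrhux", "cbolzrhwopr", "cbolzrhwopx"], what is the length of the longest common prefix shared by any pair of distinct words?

Look for the deepest trie node that still has at least two words in its subtree.
"cbolzrhwope" and "cbolzrhwopr" agree on "cbolzrhwop" (10 characters) before diverging; nothing deeper is shared.
Longest shared-prefix length: 10

10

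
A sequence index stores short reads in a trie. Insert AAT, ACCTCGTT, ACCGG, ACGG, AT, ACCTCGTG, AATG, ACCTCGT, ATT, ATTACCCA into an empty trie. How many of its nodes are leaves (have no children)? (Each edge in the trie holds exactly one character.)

6

Leaves are exactly the stored words that no other stored word extends.
Those words: "AATG", "ACCGG", "ACCTCGTG", "ACCTCGTT", "ACGG", "ATTACCCA"
Leaf count: 6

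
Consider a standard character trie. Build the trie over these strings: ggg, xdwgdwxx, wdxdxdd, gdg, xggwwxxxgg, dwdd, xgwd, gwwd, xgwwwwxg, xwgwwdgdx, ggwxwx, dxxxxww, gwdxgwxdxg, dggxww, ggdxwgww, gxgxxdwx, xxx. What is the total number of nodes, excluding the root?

Trace insertions, counting only characters that open a new branch:
  "ggg" → 3 new (g, g, g)
  "xdwgdwxx" → 8 new (x, d, w, g, d, w, x, x)
  "wdxdxdd" → 7 new (w, d, x, d, x, d, d)
  "gdg" → prefix "g" already present; 2 new (d, g)
  "xggwwxxxgg" → prefix "x" already present; 9 new (g, g, w, w, x, x, x, g, g)
  "dwdd" → 4 new (d, w, d, d)
  "xgwd" → prefix "xg" already present; 2 new (w, d)
  "gwwd" → prefix "g" already present; 3 new (w, w, d)
  "xgwwwwxg" → prefix "xgw" already present; 5 new (w, w, w, x, g)
  "xwgwwdgdx" → prefix "x" already present; 8 new (w, g, w, w, d, g, d, x)
  "ggwxwx" → prefix "gg" already present; 4 new (w, x, w, x)
  "dxxxxww" → prefix "d" already present; 6 new (x, x, x, x, w, w)
  "gwdxgwxdxg" → prefix "gw" already present; 8 new (d, x, g, w, x, d, x, g)
  "dggxww" → prefix "d" already present; 5 new (g, g, x, w, w)
  "ggdxwgww" → prefix "gg" already present; 6 new (d, x, w, g, w, w)
  "gxgxxdwx" → prefix "g" already present; 7 new (x, g, x, x, d, w, x)
  "xxx" → prefix "x" already present; 2 new (x, x)
Total nodes = 3 + 8 + 7 + 2 + 9 + 4 + 2 + 3 + 5 + 8 + 4 + 6 + 8 + 5 + 6 + 7 + 2 = 89

89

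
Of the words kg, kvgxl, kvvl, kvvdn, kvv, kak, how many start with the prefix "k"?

Walk to "k"; the words in its subtree are exactly those with that prefix.
Matches: "kak", "kg", "kvgxl", "kvv", "kvvdn", "kvvl"
Count: 6

6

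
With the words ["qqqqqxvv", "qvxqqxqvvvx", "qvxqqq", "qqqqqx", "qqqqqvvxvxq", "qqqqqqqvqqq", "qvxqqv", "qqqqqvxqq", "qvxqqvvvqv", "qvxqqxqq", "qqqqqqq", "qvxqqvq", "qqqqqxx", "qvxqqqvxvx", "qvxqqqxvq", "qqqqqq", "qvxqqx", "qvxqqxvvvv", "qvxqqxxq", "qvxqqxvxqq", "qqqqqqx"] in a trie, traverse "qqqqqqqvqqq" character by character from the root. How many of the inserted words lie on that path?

Walk "qqqqqqqvqqq" from the root; an end-of-word marker is hit whenever a stored word is a prefix of "qqqqqqqvqqq".
Prefixes of the query that are stored words: "qqqqqq", "qqqqqqq", "qqqqqqqvqqq"
Count: 3

3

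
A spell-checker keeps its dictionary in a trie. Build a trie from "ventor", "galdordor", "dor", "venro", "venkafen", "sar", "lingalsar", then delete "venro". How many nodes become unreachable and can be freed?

2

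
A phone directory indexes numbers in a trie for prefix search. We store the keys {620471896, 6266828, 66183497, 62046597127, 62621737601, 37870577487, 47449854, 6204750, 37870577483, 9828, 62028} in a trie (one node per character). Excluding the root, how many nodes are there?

Insert word by word; a character creates a node only if that edge doesn't already exist:
  "620471896" → 9 new (6, 2, 0, 4, 7, 1, 8, 9, 6)
  "6266828" → prefix "62" already present; 5 new (6, 6, 8, 2, 8)
  "66183497" → prefix "6" already present; 7 new (6, 1, 8, 3, 4, 9, 7)
  "62046597127" → prefix "6204" already present; 7 new (6, 5, 9, 7, 1, 2, 7)
  "62621737601" → prefix "626" already present; 8 new (2, 1, 7, 3, 7, 6, 0, 1)
  "37870577487" → 11 new (3, 7, 8, 7, 0, 5, 7, 7, 4, 8, 7)
  "47449854" → 8 new (4, 7, 4, 4, 9, 8, 5, 4)
  "6204750" → prefix "62047" already present; 2 new (5, 0)
  "37870577483" → prefix "3787057748" already present; 1 new (3)
  "9828" → 4 new (9, 8, 2, 8)
  "62028" → prefix "620" already present; 2 new (2, 8)
Total nodes = 9 + 5 + 7 + 7 + 8 + 11 + 8 + 2 + 1 + 4 + 2 = 64

64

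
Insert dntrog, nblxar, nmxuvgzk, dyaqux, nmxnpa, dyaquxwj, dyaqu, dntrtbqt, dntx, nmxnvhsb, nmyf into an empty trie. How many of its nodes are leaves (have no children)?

Leaves are exactly the stored words that no other stored word extends.
Those words: "dntrog", "dntrtbqt", "dntx", "dyaquxwj", "nblxar", "nmxnpa", "nmxnvhsb", "nmxuvgzk", "nmyf"
Leaf count: 9

9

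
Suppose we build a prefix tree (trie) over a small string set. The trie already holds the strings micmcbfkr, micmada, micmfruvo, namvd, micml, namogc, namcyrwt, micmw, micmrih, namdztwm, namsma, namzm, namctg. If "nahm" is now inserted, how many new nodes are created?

Walking "nahm" from the root, the first 2 characters ("na") follow existing edges; "h" is the first miss.
New nodes needed: |"nahm"| − 2 = 4 − 2 = 2.

2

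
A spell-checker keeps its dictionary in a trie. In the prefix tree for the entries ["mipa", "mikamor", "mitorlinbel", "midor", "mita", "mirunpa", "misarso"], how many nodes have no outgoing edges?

A leaf is a node with no children — equivalently, the end of a word that is not a proper prefix of any other stored word.
Those words: "midor", "mikamor", "mipa", "mirunpa", "misarso", "mita", "mitorlinbel"
Leaf count: 7

7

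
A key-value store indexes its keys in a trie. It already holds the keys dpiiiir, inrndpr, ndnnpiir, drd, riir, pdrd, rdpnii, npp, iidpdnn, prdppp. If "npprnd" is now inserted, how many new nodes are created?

3

"npp" is already a path in the trie; the remaining "rnd" must be added.
Each of the 3 remaining characters creates one node.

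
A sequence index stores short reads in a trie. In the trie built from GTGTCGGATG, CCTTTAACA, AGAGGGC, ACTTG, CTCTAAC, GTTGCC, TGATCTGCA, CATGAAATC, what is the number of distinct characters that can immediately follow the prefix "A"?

The children of the "A" node are the distinct next characters among strings starting with "A".
Characters that immediately follow "A" among the stored strings: {C, G}.
That node has 2 child edges.

2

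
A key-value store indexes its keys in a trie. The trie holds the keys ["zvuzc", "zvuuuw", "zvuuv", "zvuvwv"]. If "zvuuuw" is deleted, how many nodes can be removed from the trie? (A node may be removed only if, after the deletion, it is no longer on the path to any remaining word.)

2

A node on "zvuuuw"'s path can go only if nothing else ends at it or branches off below it.
The suffix "uw" (2 nodes) is used only by "zvuuuw"; the node for "zvuu" still has the child "v", so pruning stops there.
Nodes removed: 2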